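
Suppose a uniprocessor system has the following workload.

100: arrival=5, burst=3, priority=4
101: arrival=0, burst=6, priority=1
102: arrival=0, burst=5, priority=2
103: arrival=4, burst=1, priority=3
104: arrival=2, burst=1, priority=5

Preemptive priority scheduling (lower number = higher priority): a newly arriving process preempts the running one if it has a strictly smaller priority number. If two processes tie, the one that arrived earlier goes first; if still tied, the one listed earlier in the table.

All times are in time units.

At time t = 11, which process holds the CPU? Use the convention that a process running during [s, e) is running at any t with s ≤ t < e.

103

Gantt: | 101 0-6 | 102 6-11 | 103 11-12 | 100 12-15 | 104 15-16 |
Completion: 100=15  101=6  102=11  103=12  104=16
Turnaround (C−A): 100=10  101=6  102=11  103=8  104=14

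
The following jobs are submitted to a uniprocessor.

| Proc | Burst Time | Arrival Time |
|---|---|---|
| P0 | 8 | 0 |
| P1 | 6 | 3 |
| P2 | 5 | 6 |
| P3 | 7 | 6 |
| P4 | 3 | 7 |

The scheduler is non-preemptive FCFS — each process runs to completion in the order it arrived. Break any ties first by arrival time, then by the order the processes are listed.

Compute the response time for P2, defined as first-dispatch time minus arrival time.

Schedule: | P0 0-8 | P1 8-14 | P2 14-19 | P3 19-26 | P4 26-29 |
Completion: P0=8  P1=14  P2=19  P3=26  P4=29
Turnaround (C−A): P0=8  P1=11  P2=13  P3=20  P4=22
Response(P2) = first start − arrival = 14 − 6 = 8

8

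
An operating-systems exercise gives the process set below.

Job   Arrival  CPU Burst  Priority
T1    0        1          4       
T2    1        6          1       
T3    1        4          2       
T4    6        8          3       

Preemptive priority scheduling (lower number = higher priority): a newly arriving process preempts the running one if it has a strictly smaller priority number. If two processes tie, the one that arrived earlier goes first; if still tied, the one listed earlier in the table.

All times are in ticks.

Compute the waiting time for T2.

0

Timeline: | T1 0-1 | T2 1-7 | T3 7-11 | T4 11-19 |
Completion: T1=1  T2=7  T3=11  T4=19
Waiting(T2) = turnaround − burst = 6 − 6 = 0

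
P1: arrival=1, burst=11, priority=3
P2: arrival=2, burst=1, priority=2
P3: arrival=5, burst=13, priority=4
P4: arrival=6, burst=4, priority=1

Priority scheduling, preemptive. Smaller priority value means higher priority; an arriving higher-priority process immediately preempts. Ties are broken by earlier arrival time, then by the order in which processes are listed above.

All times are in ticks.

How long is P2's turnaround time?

1

Timeline: | idle 0-1 | P1 1-2 | P2 2-3 | P1 3-6 | P4 6-10 | P1 10-17 | P3 17-30 |
Completion: P1=17  P2=3  P3=30  P4=10
Turnaround(P2) = completion − arrival = 3 − 2 = 1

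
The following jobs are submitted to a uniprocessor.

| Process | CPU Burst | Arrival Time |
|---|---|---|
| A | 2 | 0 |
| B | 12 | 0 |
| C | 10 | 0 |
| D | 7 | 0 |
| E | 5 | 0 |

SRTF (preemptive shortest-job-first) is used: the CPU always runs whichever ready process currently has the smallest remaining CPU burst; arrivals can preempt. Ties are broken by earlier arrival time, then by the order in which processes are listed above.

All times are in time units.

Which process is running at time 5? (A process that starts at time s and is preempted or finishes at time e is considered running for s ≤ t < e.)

E

Timeline: | A 0-2 | E 2-7 | D 7-14 | C 14-24 | B 24-36 |
Completion: A=2  B=36  C=24  D=14  E=7
Turnaround (C−A): A=2  B=36  C=24  D=14  E=7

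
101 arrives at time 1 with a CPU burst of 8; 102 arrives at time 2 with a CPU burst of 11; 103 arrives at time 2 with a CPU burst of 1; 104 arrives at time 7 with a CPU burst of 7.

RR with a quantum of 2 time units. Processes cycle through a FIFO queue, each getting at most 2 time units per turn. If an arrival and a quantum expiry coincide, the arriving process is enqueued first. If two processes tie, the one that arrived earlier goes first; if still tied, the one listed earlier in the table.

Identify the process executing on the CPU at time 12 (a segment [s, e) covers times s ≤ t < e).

Schedule: | idle 0-1 | 101 1-3 | 102 3-5 | 103 5-6 | 101 6-8 | 102 8-10 | 104 10-12 | 101 12-14 | 102 14-16 | 104 16-18 | 101 18-20 | 102 20-22 | 104 22-24 | 102 24-26 | 104 26-27 | 102 27-28 |
Completion: 101=20  102=28  103=6  104=27

101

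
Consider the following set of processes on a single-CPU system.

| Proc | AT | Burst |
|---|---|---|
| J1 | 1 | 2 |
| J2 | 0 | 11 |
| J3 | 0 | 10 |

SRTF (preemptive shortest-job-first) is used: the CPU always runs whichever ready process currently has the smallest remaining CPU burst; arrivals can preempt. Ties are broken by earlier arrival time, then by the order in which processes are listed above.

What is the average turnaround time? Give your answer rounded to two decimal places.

Timeline: | J3 0-1 | J1 1-3 | J3 3-12 | J2 12-23 |
Completion: J1=3  J2=23  J3=12
Turnaround (C−A): J1=2  J2=23  J3=12
Turnaround times: J1=2, J2=23, J3=12
Average turnaround = (2+23+12) / 3 = 37/3 = 12.33

12.33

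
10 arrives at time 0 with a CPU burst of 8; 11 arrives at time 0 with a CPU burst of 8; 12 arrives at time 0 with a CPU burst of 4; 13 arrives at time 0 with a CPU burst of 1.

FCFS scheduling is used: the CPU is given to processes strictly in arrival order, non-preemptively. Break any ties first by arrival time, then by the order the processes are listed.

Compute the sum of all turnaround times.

65

Schedule: | 10 0-8 | 11 8-16 | 12 16-20 | 13 20-21 |
Completion: 10=8  11=16  12=20  13=21
Turnaround (C−A): 10=8  11=16  12=20  13=21
Turnaround = completion − arrival: 10=8, 11=16, 12=20, 13=21
Total turnaround = 8 + 16 + 20 + 21 = 65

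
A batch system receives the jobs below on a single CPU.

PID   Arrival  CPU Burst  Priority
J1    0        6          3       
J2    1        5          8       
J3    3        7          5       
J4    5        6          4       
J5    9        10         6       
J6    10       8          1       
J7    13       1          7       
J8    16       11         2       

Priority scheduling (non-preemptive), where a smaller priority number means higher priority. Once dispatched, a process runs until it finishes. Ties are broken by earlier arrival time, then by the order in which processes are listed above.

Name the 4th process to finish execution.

J8

Timeline: | J1 0-6 | J4 6-12 | J6 12-20 | J8 20-31 | J3 31-38 | J5 38-48 | J7 48-49 | J2 49-54 |
Completion: J1=6  J2=54  J3=38  J4=12  J5=48  J6=20  J7=49  J8=31
Turnaround (C−A): J1=6  J2=53  J3=35  J4=7  J5=39  J6=10  J7=36  J8=15
Finish order: J1 → J4 → J6 → J8 → J3 → J5 → J7 → J2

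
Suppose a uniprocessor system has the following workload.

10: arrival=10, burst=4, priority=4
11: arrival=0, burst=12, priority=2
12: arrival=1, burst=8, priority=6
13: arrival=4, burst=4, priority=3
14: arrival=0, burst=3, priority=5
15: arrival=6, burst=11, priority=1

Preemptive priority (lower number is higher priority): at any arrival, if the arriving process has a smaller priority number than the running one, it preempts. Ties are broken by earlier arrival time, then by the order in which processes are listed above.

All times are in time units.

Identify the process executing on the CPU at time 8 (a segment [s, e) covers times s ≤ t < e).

Schedule: | 11 0-6 | 15 6-17 | 11 17-23 | 13 23-27 | 10 27-31 | 14 31-34 | 12 34-42 |
Completion: 10=31  11=23  12=42  13=27  14=34  15=17
Turnaround (C−A): 10=21  11=23  12=41  13=23  14=34  15=11

15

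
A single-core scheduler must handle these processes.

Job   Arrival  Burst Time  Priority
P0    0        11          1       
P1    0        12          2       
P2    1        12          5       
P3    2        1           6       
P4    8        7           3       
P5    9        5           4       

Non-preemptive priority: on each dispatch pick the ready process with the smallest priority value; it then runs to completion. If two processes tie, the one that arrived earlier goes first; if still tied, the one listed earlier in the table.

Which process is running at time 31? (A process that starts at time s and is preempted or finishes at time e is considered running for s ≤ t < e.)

Gantt: | P0 0-11 | P1 11-23 | P4 23-30 | P5 30-35 | P2 35-47 | P3 47-48 |
Completion: P0=11  P1=23  P2=47  P3=48  P4=30  P5=35

P5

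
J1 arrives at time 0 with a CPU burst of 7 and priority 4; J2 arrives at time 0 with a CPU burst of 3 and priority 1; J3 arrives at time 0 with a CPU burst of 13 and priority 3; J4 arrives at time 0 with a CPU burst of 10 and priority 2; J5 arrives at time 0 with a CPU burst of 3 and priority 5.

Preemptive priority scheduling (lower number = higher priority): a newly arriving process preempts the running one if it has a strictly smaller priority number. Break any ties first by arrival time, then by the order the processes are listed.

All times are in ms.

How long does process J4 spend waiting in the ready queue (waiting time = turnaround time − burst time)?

3

Timeline: | J2 0-3 | J4 3-13 | J3 13-26 | J1 26-33 | J5 33-36 |
Completion: J1=33  J2=3  J3=26  J4=13  J5=36
Waiting(J4) = turnaround − burst = 13 − 10 = 3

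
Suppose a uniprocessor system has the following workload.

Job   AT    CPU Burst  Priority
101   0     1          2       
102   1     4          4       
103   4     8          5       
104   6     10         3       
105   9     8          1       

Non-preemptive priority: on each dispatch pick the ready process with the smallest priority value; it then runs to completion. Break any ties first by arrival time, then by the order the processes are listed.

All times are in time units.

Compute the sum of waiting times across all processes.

20

Schedule: | 101 0-1 | 102 1-5 | 103 5-13 | 105 13-21 | 104 21-31 |
Completion: 101=1  102=5  103=13  104=31  105=21
Waiting = turnaround − burst: 101=0, 102=0, 103=1, 104=15, 105=4
Total waiting = 0 + 0 + 1 + 15 + 4 = 20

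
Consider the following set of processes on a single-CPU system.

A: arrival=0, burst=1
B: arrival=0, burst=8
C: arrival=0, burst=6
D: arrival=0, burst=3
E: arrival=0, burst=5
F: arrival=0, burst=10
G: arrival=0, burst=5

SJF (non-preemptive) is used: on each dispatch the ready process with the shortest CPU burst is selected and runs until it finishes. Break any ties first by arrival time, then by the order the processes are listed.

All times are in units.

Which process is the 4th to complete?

Timeline: | A 0-1 | D 1-4 | E 4-9 | G 9-14 | C 14-20 | B 20-28 | F 28-38 |
Completion: A=1  B=28  C=20  D=4  E=9  F=38  G=14
Finish order: A → D → E → G → C → B → F

G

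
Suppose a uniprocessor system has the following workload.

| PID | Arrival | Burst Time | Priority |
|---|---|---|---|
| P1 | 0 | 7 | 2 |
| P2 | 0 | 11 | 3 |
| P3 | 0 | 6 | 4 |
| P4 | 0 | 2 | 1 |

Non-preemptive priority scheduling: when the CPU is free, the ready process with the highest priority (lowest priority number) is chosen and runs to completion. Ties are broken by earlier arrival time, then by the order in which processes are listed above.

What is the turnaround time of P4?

Timeline: | P4 0-2 | P1 2-9 | P2 9-20 | P3 20-26 |
Completion: P1=9  P2=20  P3=26  P4=2
Turnaround (C−A): P1=9  P2=20  P3=26  P4=2
Turnaround(P4) = completion − arrival = 2 − 0 = 2

2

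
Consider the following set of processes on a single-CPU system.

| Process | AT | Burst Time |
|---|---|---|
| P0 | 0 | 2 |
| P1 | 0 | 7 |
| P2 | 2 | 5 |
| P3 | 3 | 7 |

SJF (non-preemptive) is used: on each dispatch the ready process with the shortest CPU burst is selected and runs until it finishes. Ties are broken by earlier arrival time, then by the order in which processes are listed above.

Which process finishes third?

Timeline: | P0 0-2 | P2 2-7 | P1 7-14 | P3 14-21 |
Completion: P0=2  P1=14  P2=7  P3=21
Turnaround (C−A): P0=2  P1=14  P2=5  P3=18
Finish order: P0 → P2 → P1 → P3

P1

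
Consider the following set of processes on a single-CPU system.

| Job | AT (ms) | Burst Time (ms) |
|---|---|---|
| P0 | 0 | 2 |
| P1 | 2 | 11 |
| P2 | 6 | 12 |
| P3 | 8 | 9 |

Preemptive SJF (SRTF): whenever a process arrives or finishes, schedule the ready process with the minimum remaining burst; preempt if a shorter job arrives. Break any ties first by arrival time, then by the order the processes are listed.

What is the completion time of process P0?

2

Timeline: | P0 0-2 | P1 2-13 | P3 13-22 | P2 22-34 |
Completion: P0=2  P1=13  P2=34  P3=22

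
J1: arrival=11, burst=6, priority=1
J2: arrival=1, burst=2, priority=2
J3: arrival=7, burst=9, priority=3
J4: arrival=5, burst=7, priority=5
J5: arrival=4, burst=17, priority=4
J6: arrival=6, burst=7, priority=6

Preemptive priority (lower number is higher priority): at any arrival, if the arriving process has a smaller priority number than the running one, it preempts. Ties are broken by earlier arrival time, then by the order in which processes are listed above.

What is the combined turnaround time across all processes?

Timeline: | idle 0-1 | J2 1-3 | idle 3-4 | J5 4-7 | J3 7-11 | J1 11-17 | J3 17-22 | J5 22-36 | J4 36-43 | J6 43-50 |
Completion: J1=17  J2=3  J3=22  J4=43  J5=36  J6=50
Turnaround (C−A): J1=6  J2=2  J3=15  J4=38  J5=32  J6=44
Turnaround = completion − arrival: J1=6, J2=2, J3=15, J4=38, J5=32, J6=44
Total turnaround = 6 + 2 + 15 + 38 + 32 + 44 = 137

137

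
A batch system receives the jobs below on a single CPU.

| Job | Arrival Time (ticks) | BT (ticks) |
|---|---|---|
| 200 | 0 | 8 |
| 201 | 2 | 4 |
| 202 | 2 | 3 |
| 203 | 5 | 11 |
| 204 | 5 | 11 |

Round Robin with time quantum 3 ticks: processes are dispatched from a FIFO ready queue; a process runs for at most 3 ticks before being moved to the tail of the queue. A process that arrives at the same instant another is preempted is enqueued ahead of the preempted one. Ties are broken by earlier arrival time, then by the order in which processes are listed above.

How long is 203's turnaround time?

Gantt: | 200 0-3 | 201 3-6 | 202 6-9 | 200 9-12 | 203 12-15 | 204 15-18 | 201 18-19 | 200 19-21 | 203 21-24 | 204 24-27 | 203 27-30 | 204 30-33 | 203 33-35 | 204 35-37 |
Completion: 200=21  201=19  202=9  203=35  204=37
Turnaround (C−A): 200=21  201=17  202=7  203=30  204=32
Turnaround(203) = completion − arrival = 35 − 5 = 30

30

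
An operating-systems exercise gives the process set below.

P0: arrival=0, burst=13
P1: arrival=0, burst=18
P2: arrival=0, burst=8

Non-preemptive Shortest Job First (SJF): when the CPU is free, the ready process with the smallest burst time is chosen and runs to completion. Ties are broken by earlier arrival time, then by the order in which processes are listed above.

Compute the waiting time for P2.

Schedule: | P2 0-8 | P0 8-21 | P1 21-39 |
Completion: P0=21  P1=39  P2=8
Waiting(P2) = turnaround − burst = 8 − 8 = 0

0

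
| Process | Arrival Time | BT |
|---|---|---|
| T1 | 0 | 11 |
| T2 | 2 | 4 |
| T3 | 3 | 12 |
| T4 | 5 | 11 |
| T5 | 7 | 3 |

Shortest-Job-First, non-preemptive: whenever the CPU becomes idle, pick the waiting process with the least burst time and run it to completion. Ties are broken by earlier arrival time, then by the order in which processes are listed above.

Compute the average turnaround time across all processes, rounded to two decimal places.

19.20

Timeline: | T1 0-11 | T5 11-14 | T2 14-18 | T4 18-29 | T3 29-41 |
Completion: T1=11  T2=18  T3=41  T4=29  T5=14
Turnaround times: T1=11, T2=16, T3=38, T4=24, T5=7
Average turnaround = (11+16+38+24+7) / 5 = 96/5 = 19.20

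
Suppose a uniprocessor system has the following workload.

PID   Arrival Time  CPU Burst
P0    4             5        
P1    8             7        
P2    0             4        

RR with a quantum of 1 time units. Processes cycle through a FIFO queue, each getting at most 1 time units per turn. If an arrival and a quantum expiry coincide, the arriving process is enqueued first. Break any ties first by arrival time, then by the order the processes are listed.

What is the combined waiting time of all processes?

2

Schedule: | P2 0-4 | P0 4-8 | P1 8-9 | P0 9-10 | P1 10-16 |
Completion: P0=10  P1=16  P2=4
Turnaround (C−A): P0=6  P1=8  P2=4
Waiting = turnaround − burst: P0=1, P1=1, P2=0
Total waiting = 1 + 1 + 0 = 2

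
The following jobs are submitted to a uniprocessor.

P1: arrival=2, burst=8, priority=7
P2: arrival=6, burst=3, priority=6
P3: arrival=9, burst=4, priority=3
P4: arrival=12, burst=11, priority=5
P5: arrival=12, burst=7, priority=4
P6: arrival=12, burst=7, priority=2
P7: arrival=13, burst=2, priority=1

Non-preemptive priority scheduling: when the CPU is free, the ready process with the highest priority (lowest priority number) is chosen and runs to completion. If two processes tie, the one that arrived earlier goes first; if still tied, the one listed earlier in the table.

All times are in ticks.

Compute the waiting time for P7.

1

Schedule: | idle 0-2 | P1 2-10 | P3 10-14 | P7 14-16 | P6 16-23 | P5 23-30 | P4 30-41 | P2 41-44 |
Completion: P1=10  P2=44  P3=14  P4=41  P5=30  P6=23  P7=16
Turnaround (C−A): P1=8  P2=38  P3=5  P4=29  P5=18  P6=11  P7=3
Waiting(P7) = turnaround − burst = 3 − 2 = 1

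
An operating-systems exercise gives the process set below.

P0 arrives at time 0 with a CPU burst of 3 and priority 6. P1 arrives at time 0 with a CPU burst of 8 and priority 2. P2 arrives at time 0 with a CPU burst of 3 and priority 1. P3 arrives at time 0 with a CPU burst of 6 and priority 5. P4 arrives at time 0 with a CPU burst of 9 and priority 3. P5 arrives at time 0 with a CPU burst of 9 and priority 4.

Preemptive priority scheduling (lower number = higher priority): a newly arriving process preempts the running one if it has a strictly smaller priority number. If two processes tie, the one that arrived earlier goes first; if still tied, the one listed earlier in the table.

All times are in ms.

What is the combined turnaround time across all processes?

Timeline: | P2 0-3 | P1 3-11 | P4 11-20 | P5 20-29 | P3 29-35 | P0 35-38 |
Completion: P0=38  P1=11  P2=3  P3=35  P4=20  P5=29
Turnaround (C−A): P0=38  P1=11  P2=3  P3=35  P4=20  P5=29
Turnaround = completion − arrival: P0=38, P1=11, P2=3, P3=35, P4=20, P5=29
Total turnaround = 38 + 11 + 3 + 35 + 20 + 29 = 136

136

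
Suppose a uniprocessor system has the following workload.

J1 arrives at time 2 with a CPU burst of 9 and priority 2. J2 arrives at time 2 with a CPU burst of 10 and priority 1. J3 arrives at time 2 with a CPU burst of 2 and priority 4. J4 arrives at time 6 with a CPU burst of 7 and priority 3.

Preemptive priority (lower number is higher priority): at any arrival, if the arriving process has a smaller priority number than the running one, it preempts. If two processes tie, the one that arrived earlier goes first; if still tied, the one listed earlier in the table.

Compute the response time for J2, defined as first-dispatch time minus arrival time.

Schedule: | idle 0-2 | J2 2-12 | J1 12-21 | J4 21-28 | J3 28-30 |
Completion: J1=21  J2=12  J3=30  J4=28
Response(J2) = first start − arrival = 2 − 2 = 0

0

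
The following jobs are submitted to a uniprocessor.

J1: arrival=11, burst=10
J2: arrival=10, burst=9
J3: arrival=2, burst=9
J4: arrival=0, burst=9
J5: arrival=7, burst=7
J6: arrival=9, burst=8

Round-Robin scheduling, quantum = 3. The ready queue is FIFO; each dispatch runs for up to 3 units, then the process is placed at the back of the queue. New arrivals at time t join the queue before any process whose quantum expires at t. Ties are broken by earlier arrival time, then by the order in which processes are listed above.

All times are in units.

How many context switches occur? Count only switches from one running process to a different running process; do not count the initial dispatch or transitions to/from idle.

Timeline: | J4 0-3 | J3 3-6 | J4 6-9 | J3 9-12 | J5 12-15 | J6 15-18 | J4 18-21 | J2 21-24 | J1 24-27 | J3 27-30 | J5 30-33 | J6 33-36 | J2 36-39 | J1 39-42 | J5 42-43 | J6 43-45 | J2 45-48 | J1 48-52 |
Completion: J1=52  J2=48  J3=30  J4=21  J5=43  J6=45

17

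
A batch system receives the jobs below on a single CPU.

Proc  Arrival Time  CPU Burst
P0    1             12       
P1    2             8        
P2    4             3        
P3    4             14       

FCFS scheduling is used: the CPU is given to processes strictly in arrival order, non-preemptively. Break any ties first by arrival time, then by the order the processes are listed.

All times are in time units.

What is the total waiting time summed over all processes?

Timeline: | idle 0-1 | P0 1-13 | P1 13-21 | P2 21-24 | P3 24-38 |
Completion: P0=13  P1=21  P2=24  P3=38
Turnaround (C−A): P0=12  P1=19  P2=20  P3=34
Waiting = turnaround − burst: P0=0, P1=11, P2=17, P3=20
Total waiting = 0 + 11 + 17 + 20 = 48

48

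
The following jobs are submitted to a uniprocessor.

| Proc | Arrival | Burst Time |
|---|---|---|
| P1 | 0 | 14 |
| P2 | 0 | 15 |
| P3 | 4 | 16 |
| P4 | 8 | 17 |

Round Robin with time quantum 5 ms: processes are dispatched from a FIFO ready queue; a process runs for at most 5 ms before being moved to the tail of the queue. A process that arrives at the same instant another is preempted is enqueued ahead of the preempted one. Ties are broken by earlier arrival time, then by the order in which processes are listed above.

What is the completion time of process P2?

49

Schedule: | P1 0-5 | P2 5-10 | P3 10-15 | P1 15-20 | P4 20-25 | P2 25-30 | P3 30-35 | P1 35-39 | P4 39-44 | P2 44-49 | P3 49-54 | P4 54-59 | P3 59-60 | P4 60-62 |
Completion: P1=39  P2=49  P3=60  P4=62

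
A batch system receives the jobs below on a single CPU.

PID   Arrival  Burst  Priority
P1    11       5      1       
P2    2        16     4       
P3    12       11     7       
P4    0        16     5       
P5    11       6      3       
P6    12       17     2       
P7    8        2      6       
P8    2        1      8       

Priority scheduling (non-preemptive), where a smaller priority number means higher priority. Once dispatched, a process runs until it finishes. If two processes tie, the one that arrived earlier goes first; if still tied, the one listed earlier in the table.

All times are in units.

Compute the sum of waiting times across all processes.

Gantt: | P4 0-16 | P1 16-21 | P6 21-38 | P5 38-44 | P2 44-60 | P7 60-62 | P3 62-73 | P8 73-74 |
Completion: P1=21  P2=60  P3=73  P4=16  P5=44  P6=38  P7=62  P8=74
Waiting = turnaround − burst: P1=5, P2=42, P3=50, P4=0, P5=27, P6=9, P7=52, P8=71
Total waiting = 5 + 42 + 50 + 0 + 27 + 9 + 52 + 71 = 256

256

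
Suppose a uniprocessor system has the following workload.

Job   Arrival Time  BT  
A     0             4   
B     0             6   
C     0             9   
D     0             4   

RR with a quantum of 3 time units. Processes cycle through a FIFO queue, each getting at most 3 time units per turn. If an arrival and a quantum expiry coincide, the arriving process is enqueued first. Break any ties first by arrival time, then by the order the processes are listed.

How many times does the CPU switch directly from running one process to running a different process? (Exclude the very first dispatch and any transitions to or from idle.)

Schedule: | A 0-3 | B 3-6 | C 6-9 | D 9-12 | A 12-13 | B 13-16 | C 16-19 | D 19-20 | C 20-23 |
Completion: A=13  B=16  C=23  D=20
Turnaround (C−A): A=13  B=16  C=23  D=20

8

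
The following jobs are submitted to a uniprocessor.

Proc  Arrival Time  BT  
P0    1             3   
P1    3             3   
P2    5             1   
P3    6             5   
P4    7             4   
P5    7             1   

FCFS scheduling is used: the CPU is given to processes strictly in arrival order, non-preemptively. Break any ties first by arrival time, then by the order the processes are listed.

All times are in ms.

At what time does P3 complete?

Gantt: | idle 0-1 | P0 1-4 | P1 4-7 | P2 7-8 | P3 8-13 | P4 13-17 | P5 17-18 |
Completion: P0=4  P1=7  P2=8  P3=13  P4=17  P5=18
Turnaround (C−A): P0=3  P1=4  P2=3  P3=7  P4=10  P5=11

13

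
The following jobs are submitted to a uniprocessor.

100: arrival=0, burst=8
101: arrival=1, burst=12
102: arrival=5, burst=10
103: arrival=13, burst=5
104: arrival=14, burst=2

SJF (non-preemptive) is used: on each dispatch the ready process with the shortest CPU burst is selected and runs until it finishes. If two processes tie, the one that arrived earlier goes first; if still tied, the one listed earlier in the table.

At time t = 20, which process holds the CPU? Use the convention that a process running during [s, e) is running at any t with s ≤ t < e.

103

Timeline: | 100 0-8 | 102 8-18 | 104 18-20 | 103 20-25 | 101 25-37 |
Completion: 100=8  101=37  102=18  103=25  104=20
Turnaround (C−A): 100=8  101=36  102=13  103=12  104=6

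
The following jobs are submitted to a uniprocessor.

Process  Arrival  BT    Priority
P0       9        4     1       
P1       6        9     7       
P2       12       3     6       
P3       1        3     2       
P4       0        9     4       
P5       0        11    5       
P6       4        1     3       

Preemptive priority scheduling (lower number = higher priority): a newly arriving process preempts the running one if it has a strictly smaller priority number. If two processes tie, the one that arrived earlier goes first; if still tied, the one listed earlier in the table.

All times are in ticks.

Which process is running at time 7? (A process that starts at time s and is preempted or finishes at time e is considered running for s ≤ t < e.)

Timeline: | P4 0-1 | P3 1-4 | P6 4-5 | P4 5-9 | P0 9-13 | P4 13-17 | P5 17-28 | P2 28-31 | P1 31-40 |
Completion: P0=13  P1=40  P2=31  P3=4  P4=17  P5=28  P6=5

P4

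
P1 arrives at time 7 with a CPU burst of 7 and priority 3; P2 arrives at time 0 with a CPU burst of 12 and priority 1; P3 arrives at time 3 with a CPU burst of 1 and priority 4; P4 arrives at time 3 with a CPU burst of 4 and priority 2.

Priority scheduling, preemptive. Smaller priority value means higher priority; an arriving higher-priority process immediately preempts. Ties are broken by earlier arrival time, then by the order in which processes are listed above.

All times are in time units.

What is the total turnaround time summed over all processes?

Schedule: | P2 0-12 | P4 12-16 | P1 16-23 | P3 23-24 |
Completion: P1=23  P2=12  P3=24  P4=16
Turnaround = completion − arrival: P1=16, P2=12, P3=21, P4=13
Total turnaround = 16 + 12 + 21 + 13 = 62

62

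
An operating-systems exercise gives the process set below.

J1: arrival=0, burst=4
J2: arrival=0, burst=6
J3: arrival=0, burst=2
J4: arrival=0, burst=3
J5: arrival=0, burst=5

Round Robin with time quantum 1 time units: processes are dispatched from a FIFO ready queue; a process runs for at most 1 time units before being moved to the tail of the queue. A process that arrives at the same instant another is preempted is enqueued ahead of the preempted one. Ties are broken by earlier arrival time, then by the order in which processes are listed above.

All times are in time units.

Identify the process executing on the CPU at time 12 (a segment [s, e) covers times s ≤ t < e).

Timeline: | J1 0-1 | J2 1-2 | J3 2-3 | J4 3-4 | J5 4-5 | J1 5-6 | J2 6-7 | J3 7-8 | J4 8-9 | J5 9-10 | J1 10-11 | J2 11-12 | J4 12-13 | J5 13-14 | J1 14-15 | J2 15-16 | J5 16-17 | J2 17-18 | J5 18-19 | J2 19-20 |
Completion: J1=15  J2=20  J3=8  J4=13  J5=19

J4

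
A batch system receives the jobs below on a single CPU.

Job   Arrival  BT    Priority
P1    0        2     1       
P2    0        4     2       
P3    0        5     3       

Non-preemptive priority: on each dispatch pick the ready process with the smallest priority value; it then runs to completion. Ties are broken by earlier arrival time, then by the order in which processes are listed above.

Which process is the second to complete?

P2

Schedule: | P1 0-2 | P2 2-6 | P3 6-11 |
Completion: P1=2  P2=6  P3=11
Turnaround (C−A): P1=2  P2=6  P3=11
Finish order: P1 → P2 → P3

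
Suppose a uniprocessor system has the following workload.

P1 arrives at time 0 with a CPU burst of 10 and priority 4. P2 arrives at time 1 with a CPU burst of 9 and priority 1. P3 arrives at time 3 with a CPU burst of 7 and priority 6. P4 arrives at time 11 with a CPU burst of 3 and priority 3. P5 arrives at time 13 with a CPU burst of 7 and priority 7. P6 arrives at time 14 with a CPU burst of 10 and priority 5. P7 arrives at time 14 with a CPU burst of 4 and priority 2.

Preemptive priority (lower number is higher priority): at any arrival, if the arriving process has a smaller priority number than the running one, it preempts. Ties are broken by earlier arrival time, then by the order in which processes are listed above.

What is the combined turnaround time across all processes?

Gantt: | P1 0-1 | P2 1-10 | P1 10-11 | P4 11-14 | P7 14-18 | P1 18-26 | P6 26-36 | P3 36-43 | P5 43-50 |
Completion: P1=26  P2=10  P3=43  P4=14  P5=50  P6=36  P7=18
Turnaround = completion − arrival: P1=26, P2=9, P3=40, P4=3, P5=37, P6=22, P7=4
Total turnaround = 26 + 9 + 40 + 3 + 37 + 22 + 4 = 141

141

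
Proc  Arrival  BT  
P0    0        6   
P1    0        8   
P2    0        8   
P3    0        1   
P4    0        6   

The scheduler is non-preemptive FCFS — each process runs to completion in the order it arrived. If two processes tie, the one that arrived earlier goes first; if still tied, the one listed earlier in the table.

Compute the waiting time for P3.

22

Schedule: | P0 0-6 | P1 6-14 | P2 14-22 | P3 22-23 | P4 23-29 |
Completion: P0=6  P1=14  P2=22  P3=23  P4=29
Turnaround (C−A): P0=6  P1=14  P2=22  P3=23  P4=29
Waiting(P3) = turnaround − burst = 23 − 1 = 22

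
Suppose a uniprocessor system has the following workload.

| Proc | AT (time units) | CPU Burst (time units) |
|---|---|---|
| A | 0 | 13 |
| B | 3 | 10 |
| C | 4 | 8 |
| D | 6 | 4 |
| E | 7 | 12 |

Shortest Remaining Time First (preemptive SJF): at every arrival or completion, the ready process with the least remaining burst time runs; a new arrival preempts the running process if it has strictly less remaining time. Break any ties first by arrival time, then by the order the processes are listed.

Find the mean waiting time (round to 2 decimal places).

Timeline: | A 0-4 | C 4-6 | D 6-10 | C 10-16 | A 16-25 | B 25-35 | E 35-47 |
Completion: A=25  B=35  C=16  D=10  E=47
Turnaround (C−A): A=25  B=32  C=12  D=4  E=40
Waiting times: A=12, B=22, C=4, D=0, E=28
Average waiting = (12+22+4+0+28) / 5 = 66/5 = 13.20

13.20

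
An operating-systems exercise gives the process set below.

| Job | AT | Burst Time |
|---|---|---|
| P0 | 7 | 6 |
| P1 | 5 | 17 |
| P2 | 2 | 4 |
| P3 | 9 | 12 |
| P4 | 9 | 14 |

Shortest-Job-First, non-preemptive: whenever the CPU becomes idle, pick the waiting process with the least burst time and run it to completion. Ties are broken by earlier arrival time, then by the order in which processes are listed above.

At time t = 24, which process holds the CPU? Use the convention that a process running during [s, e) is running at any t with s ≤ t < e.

Schedule: | idle 0-2 | P2 2-6 | P1 6-23 | P0 23-29 | P3 29-41 | P4 41-55 |
Completion: P0=29  P1=23  P2=6  P3=41  P4=55
Turnaround (C−A): P0=22  P1=18  P2=4  P3=32  P4=46

P0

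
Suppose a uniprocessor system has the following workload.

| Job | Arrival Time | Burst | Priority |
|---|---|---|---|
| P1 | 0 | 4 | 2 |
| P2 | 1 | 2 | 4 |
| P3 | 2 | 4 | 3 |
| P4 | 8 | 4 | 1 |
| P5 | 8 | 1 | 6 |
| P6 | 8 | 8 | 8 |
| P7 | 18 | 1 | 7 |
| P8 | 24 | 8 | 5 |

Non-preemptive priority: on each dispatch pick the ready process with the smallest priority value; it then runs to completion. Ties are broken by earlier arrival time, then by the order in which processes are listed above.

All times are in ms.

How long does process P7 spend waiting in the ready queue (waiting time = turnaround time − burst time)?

Timeline: | P1 0-4 | P3 4-8 | P4 8-12 | P2 12-14 | P5 14-15 | P6 15-23 | P7 23-24 | P8 24-32 |
Completion: P1=4  P2=14  P3=8  P4=12  P5=15  P6=23  P7=24  P8=32
Waiting(P7) = turnaround − burst = 6 − 1 = 5

5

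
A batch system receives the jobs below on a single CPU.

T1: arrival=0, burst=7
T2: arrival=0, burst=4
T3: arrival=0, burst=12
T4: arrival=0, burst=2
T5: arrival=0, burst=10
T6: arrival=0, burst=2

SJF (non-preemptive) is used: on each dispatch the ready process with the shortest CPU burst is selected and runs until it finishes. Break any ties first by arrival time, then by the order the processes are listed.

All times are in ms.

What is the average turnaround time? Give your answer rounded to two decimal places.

15.17

Gantt: | T4 0-2 | T6 2-4 | T2 4-8 | T1 8-15 | T5 15-25 | T3 25-37 |
Completion: T1=15  T2=8  T3=37  T4=2  T5=25  T6=4
Turnaround (C−A): T1=15  T2=8  T3=37  T4=2  T5=25  T6=4
Turnaround times: T1=15, T2=8, T3=37, T4=2, T5=25, T6=4
Average turnaround = (15+8+37+2+25+4) / 6 = 91/6 = 15.17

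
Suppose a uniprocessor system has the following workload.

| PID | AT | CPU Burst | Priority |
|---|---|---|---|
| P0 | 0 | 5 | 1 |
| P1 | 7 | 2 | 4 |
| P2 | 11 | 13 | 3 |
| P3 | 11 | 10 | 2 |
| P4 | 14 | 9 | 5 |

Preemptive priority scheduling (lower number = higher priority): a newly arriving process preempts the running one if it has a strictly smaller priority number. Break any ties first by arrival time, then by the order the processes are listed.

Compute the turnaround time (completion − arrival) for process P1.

Schedule: | P0 0-5 | idle 5-7 | P1 7-9 | idle 9-11 | P3 11-21 | P2 21-34 | P4 34-43 |
Completion: P0=5  P1=9  P2=34  P3=21  P4=43
Turnaround(P1) = completion − arrival = 9 − 7 = 2

2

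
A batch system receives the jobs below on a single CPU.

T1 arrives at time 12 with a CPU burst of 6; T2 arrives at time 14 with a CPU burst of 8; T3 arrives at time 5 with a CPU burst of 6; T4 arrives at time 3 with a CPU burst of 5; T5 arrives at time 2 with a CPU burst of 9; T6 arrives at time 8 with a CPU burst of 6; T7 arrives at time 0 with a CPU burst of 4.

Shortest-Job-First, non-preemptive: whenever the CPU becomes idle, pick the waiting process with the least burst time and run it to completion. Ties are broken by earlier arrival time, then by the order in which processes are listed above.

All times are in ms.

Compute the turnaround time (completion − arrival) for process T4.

6

Timeline: | T7 0-4 | T4 4-9 | T3 9-15 | T6 15-21 | T1 21-27 | T2 27-35 | T5 35-44 |
Completion: T1=27  T2=35  T3=15  T4=9  T5=44  T6=21  T7=4
Turnaround(T4) = completion − arrival = 9 − 3 = 6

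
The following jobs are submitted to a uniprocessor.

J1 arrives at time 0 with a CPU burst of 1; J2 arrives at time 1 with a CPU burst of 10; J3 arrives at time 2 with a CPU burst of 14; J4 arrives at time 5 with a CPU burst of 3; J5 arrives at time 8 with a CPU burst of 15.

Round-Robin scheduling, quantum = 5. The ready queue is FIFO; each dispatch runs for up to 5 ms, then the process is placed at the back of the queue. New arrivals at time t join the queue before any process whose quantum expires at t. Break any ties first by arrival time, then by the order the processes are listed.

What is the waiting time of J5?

20

Schedule: | J1 0-1 | J2 1-6 | J3 6-11 | J4 11-14 | J2 14-19 | J5 19-24 | J3 24-29 | J5 29-34 | J3 34-38 | J5 38-43 |
Completion: J1=1  J2=19  J3=38  J4=14  J5=43
Turnaround (C−A): J1=1  J2=18  J3=36  J4=9  J5=35
Waiting(J5) = turnaround − burst = 35 − 15 = 20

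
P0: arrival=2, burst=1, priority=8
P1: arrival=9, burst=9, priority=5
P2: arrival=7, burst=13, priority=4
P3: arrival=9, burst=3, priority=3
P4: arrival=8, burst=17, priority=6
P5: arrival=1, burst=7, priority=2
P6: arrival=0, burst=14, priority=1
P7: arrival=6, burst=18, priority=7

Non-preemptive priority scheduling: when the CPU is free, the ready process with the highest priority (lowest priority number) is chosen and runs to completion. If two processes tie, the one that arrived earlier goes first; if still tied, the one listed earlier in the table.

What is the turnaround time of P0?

Timeline: | P6 0-14 | P5 14-21 | P3 21-24 | P2 24-37 | P1 37-46 | P4 46-63 | P7 63-81 | P0 81-82 |
Completion: P0=82  P1=46  P2=37  P3=24  P4=63  P5=21  P6=14  P7=81
Turnaround (C−A): P0=80  P1=37  P2=30  P3=15  P4=55  P5=20  P6=14  P7=75
Turnaround(P0) = completion − arrival = 82 − 2 = 80

80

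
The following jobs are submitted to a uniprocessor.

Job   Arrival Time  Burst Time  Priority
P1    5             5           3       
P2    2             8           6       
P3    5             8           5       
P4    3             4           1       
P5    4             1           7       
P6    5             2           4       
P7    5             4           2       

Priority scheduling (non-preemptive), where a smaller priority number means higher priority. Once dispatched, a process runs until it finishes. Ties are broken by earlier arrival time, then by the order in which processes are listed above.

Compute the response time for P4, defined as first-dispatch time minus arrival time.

7

Timeline: | idle 0-2 | P2 2-10 | P4 10-14 | P7 14-18 | P1 18-23 | P6 23-25 | P3 25-33 | P5 33-34 |
Completion: P1=23  P2=10  P3=33  P4=14  P5=34  P6=25  P7=18
Turnaround (C−A): P1=18  P2=8  P3=28  P4=11  P5=30  P6=20  P7=13
Response(P4) = first start − arrival = 10 − 3 = 7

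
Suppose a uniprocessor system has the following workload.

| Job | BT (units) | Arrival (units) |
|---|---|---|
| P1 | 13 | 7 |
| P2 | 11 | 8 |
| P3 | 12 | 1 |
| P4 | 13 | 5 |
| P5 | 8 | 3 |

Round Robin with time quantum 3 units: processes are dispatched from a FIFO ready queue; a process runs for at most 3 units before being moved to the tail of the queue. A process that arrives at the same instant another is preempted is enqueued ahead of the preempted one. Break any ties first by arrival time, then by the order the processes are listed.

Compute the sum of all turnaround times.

219

Gantt: | idle 0-1 | P3 1-4 | P5 4-7 | P3 7-10 | P4 10-13 | P1 13-16 | P5 16-19 | P2 19-22 | P3 22-25 | P4 25-28 | P1 28-31 | P5 31-33 | P2 33-36 | P3 36-39 | P4 39-42 | P1 42-45 | P2 45-48 | P4 48-51 | P1 51-54 | P2 54-56 | P4 56-57 | P1 57-58 |
Completion: P1=58  P2=56  P3=39  P4=57  P5=33
Turnaround = completion − arrival: P1=51, P2=48, P3=38, P4=52, P5=30
Total turnaround = 51 + 48 + 38 + 52 + 30 = 219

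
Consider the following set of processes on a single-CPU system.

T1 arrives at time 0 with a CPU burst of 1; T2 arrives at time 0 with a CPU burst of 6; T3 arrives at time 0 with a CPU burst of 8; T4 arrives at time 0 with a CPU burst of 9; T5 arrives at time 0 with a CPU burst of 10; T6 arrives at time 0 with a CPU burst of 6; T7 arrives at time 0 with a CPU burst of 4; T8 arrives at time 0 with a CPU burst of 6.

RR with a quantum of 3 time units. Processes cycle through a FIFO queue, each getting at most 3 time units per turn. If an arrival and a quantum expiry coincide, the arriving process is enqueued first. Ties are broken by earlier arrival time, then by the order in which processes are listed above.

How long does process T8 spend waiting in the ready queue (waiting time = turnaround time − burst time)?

35

Gantt: | T1 0-1 | T2 1-4 | T3 4-7 | T4 7-10 | T5 10-13 | T6 13-16 | T7 16-19 | T8 19-22 | T2 22-25 | T3 25-28 | T4 28-31 | T5 31-34 | T6 34-37 | T7 37-38 | T8 38-41 | T3 41-43 | T4 43-46 | T5 46-50 |
Completion: T1=1  T2=25  T3=43  T4=46  T5=50  T6=37  T7=38  T8=41
Waiting(T8) = turnaround − burst = 41 − 6 = 35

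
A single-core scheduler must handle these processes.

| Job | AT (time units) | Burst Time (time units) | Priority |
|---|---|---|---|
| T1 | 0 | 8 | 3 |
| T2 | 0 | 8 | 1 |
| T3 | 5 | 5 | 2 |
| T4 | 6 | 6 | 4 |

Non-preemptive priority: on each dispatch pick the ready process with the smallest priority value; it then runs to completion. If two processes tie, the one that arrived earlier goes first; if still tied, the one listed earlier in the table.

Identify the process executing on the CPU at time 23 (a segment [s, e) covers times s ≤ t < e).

Schedule: | T2 0-8 | T3 8-13 | T1 13-21 | T4 21-27 |
Completion: T1=21  T2=8  T3=13  T4=27

T4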